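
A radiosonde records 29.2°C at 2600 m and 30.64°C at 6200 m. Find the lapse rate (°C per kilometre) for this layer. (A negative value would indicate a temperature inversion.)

-0.4°C/km

Γ = −ΔT/Δz = (29.2 − 30.64) / (6200 − 2600) m
  = -1.44°C / 3.6 km = -0.4°C/km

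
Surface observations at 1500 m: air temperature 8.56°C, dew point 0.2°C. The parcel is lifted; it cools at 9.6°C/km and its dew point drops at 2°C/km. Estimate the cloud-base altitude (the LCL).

T and T_d converge at 9.6 − 2 = 7.6°C per km
Height above start = (8.56 − 0.2) / 7.6 = 1.1 km
LCL altitude = 1500 m + 1100 m = 2600 m

2600 m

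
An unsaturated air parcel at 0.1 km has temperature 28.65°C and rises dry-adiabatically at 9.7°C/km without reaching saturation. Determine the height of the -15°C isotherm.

4.6 km

Height above start = (28.65 − (-15)) / 9.7 = 4.5 km
Altitude = 100 m + 4500 m = 4600 m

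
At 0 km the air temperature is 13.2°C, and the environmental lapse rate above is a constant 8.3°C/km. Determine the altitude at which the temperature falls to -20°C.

Height above start = (13.2 − (-20)) / 8.3 = 4 km
Altitude = 0 m + 4000 m = 4000 m

4 km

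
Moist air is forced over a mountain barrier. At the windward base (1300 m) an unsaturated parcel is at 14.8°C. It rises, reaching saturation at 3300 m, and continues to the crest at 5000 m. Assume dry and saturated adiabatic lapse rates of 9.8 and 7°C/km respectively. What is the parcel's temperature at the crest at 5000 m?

-16.7°C

1300–3300 m, dry: Δz = 2 km ⇒ ΔT = -19.6°C; T = -4.8°C
3300–5000 m, saturated: Δz = 1.7 km ⇒ ΔT = -11.9°C; T = -16.7°C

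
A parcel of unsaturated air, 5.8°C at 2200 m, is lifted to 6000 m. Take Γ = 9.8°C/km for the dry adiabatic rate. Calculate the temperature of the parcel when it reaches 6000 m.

-31.44°C

From 2200 m to 6000 m (dry adiabatic): cools by 9.8 × 3.8 = 37.24°C, giving -31.44°C.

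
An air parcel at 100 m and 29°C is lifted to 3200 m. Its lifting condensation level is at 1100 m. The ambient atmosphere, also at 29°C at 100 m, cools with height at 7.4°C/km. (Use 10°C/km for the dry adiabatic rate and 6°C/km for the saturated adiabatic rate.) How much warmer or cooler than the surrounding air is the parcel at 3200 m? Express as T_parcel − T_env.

+0.34°C (parcel warmer than environment)

Parcel:
  Dry to 1100 m: -10 × 1 km = -10°C, so T = 19°C.
  Saturated to 3200 m: -6 × 2.1 km = -12.6°C, so T = 6.4°C.
Environment:
  Environment to 3200 m: -7.4 × 3.1 km = -22.94°C, so T = 6.06°C.
T_parcel − T_env = 6.4 − 6.06 = +0.34°C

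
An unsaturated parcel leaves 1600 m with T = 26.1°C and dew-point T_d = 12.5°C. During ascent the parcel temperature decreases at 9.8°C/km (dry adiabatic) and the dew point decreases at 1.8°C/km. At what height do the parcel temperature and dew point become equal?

3300 m

T and T_d converge at 9.8 − 1.8 = 8°C per km
Height above start = (26.1 − 12.5) / 8 = 1.7 km
LCL altitude = 1600 m + 1700 m = 3300 m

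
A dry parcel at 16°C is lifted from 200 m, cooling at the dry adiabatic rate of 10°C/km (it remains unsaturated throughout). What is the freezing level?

Height above start = (16 − 0) / 10 = 1.6 km
Altitude = 200 m + 1600 m = 1800 m

1800 m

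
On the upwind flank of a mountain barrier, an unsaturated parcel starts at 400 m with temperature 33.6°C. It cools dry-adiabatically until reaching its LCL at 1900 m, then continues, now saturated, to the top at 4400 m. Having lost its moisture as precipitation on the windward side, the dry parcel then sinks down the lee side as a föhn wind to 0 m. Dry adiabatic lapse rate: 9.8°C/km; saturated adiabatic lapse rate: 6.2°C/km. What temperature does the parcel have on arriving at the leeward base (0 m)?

400 → 1900 m (dry, 9.8°C/km): ΔT = -9.8 × 1.5 = -14.7°C → T = 18.9°C
1900 → 4400 m (saturated, 6.2°C/km): ΔT = -6.2 × 2.5 = -15.5°C → T = 3.4°C
4400 → 0 m (dry descent, 9.8°C/km): ΔT = +9.8 × 4.4 = +43.12°C → T = 46.52°C

46.52°C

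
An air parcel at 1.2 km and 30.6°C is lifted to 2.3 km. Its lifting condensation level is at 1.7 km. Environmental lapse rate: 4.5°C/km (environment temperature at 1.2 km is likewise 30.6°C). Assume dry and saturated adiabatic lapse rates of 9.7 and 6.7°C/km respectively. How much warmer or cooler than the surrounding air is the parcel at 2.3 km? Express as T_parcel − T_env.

-3.92°C (parcel cooler than environment)

Parcel:
  1200–1700 m, dry: Δz = 0.5 km ⇒ ΔT = -4.85°C; T = 25.75°C
  1700–2300 m, saturated: Δz = 0.6 km ⇒ ΔT = -4.02°C; T = 21.73°C
Environment:
  1200–2300 m, environment: Δz = 1.1 km ⇒ ΔT = -4.95°C; T = 25.65°C
T_parcel − T_env = 21.73 − 25.65 = -3.92°C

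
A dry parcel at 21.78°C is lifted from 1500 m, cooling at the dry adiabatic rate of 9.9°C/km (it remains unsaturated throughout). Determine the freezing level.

3700 m

Height above start = (21.78 − 0) / 9.9 = 2.2 km
Altitude = 1500 m + 2200 m = 3700 m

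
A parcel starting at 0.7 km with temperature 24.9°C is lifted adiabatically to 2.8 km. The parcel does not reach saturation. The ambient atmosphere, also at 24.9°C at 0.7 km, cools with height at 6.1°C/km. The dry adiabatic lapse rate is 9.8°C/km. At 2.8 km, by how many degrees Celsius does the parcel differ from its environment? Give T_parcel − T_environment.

Parcel:
  700–2800 m, dry: Δz = 2.1 km ⇒ ΔT = -20.58°C; T = 4.32°C
Environment:
  700–2800 m, environment: Δz = 2.1 km ⇒ ΔT = -12.81°C; T = 12.09°C
T_parcel − T_env = 4.32 − 12.09 = -7.77°C

-7.77°C (parcel cooler than environment)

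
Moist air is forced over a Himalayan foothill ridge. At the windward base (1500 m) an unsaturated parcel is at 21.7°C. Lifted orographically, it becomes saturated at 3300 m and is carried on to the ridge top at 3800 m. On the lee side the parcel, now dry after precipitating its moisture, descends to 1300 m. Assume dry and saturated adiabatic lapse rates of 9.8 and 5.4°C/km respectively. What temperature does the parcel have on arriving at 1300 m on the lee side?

25.86°C

1500 → 3300 m (dry, 9.8°C/km): ΔT = -9.8 × 1.8 = -17.64°C → T = 4.06°C
3300 → 3800 m (saturated, 5.4°C/km): ΔT = -5.4 × 0.5 = -2.7°C → T = 1.36°C
3800 → 1300 m (dry descent, 9.8°C/km): ΔT = +9.8 × 2.5 = +24.5°C → T = 25.86°C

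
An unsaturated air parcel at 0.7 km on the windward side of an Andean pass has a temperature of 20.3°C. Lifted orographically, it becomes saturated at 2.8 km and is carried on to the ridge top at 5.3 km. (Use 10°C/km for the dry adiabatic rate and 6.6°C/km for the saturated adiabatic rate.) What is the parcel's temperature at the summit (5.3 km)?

From 700 m to 2800 m (dry): cools by 10 × 2.1 = 21°C, giving -0.7°C.
From 2800 m to 5300 m (saturated): cools by 6.6 × 2.5 = 16.5°C, giving -17.2°C.

-17.2°C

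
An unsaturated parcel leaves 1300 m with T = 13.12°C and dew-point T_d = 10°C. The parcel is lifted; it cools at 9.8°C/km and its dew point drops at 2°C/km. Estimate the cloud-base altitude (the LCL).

1700 m

T and T_d converge at 9.8 − 2 = 7.8°C per km
Height above start = (13.12 − 10) / 7.8 = 0.4 km
LCL altitude = 1300 m + 400 m = 1700 m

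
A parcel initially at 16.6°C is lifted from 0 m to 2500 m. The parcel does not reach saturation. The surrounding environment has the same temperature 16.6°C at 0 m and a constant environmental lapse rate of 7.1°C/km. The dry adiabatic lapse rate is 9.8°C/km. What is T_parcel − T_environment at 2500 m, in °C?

Parcel:
  0–2500 m, dry: Δz = 2.5 km ⇒ ΔT = -24.5°C; T = -7.9°C
Environment:
  0–2500 m, environment: Δz = 2.5 km ⇒ ΔT = -17.75°C; T = -1.15°C
T_parcel − T_env = -7.9 − (-1.15) = -6.75°C

-6.75°C (parcel cooler than environment)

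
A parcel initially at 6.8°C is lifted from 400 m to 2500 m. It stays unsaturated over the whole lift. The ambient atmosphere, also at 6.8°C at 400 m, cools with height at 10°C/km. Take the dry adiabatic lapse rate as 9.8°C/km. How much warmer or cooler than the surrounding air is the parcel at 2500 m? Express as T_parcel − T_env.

+0.42°C (parcel warmer than environment)

Parcel:
  400 → 2500 m (dry, 9.8°C/km): ΔT = -9.8 × 2.1 = -20.58°C → T = -13.78°C
Environment:
  400 → 2500 m (environment, 10°C/km): ΔT = -10 × 2.1 = -21°C → T = -14.2°C
T_parcel − T_env = -13.78 − (-14.2) = +0.42°C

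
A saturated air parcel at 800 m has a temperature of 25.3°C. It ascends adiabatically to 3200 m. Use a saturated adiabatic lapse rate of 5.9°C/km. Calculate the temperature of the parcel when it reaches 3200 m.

11.14°C

800 → 3200 m (saturated adiabatic, 5.9°C/km): ΔT = -5.9 × 2.4 = -14.16°C → T = 11.14°C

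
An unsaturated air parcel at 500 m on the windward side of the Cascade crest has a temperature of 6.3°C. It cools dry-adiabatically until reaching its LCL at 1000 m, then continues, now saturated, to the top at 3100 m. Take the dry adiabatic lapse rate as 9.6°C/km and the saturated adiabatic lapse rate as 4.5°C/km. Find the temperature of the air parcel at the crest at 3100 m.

From 500 m to 1000 m (dry): cools by 9.6 × 0.5 = 4.8°C, giving 1.5°C.
From 1000 m to 3100 m (saturated): cools by 4.5 × 2.1 = 9.45°C, giving -7.95°C.

-7.95°C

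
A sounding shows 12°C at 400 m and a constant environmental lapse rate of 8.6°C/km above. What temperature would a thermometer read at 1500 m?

2.54°C

Environmental to 1500 m: -8.6 × 1.1 km = -9.46°C, so T = 2.54°C.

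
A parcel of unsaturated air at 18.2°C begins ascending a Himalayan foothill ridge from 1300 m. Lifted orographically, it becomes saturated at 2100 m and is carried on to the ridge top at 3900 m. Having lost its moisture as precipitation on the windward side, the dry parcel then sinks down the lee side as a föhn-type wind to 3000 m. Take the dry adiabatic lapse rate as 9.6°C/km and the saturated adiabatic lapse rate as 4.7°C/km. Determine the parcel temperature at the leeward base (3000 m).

10.7°C

1300–2100 m, dry: Δz = 0.8 km ⇒ ΔT = -7.68°C; T = 10.52°C
2100–3900 m, saturated: Δz = 1.8 km ⇒ ΔT = -8.46°C; T = 2.06°C
3900–3000 m, dry descent: Δz = 0.9 km ⇒ ΔT = +8.64°C; T = 10.7°C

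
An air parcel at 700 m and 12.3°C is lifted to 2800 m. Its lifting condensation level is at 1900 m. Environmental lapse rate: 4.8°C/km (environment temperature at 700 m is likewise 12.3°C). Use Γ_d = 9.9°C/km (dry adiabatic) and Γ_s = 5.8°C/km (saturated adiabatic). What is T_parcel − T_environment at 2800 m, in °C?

Parcel:
  700–1900 m, dry: Δz = 1.2 km ⇒ ΔT = -11.88°C; T = 0.42°C
  1900–2800 m, saturated: Δz = 0.9 km ⇒ ΔT = -5.22°C; T = -4.8°C
Environment:
  700–2800 m, environment: Δz = 2.1 km ⇒ ΔT = -10.08°C; T = 2.22°C
T_parcel − T_env = -4.8 − 2.22 = -7.02°C

-7.02°C (parcel cooler than environment)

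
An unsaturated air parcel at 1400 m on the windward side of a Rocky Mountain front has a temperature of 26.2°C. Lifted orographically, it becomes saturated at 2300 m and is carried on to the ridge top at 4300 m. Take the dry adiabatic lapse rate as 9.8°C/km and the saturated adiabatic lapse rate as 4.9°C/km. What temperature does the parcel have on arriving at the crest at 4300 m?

7.58°C

1400 → 2300 m (dry, 9.8°C/km): ΔT = -9.8 × 0.9 = -8.82°C → T = 17.38°C
2300 → 4300 m (saturated, 4.9°C/km): ΔT = -4.9 × 2 = -9.8°C → T = 7.58°C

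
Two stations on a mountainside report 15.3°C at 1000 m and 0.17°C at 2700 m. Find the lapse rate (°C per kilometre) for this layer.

8.9°C/km

Γ = −ΔT/Δz = (15.3 − 0.17) / (2700 − 1000) m
  = 15.13°C / 1.7 km = 8.9°C/km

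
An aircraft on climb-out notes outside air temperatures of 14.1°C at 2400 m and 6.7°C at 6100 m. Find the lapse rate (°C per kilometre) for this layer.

2°C/km

Γ = −ΔT/Δz = (14.1 − 6.7) / (6100 − 2400) m
  = 7.4°C / 3.7 km = 2°C/km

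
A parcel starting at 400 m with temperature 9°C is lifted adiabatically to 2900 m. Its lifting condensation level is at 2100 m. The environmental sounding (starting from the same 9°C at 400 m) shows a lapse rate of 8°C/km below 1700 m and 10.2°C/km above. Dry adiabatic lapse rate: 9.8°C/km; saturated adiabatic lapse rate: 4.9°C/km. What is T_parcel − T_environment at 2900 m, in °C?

+2.06°C (parcel warmer than environment)

Parcel:
  Dry to 2100 m: -9.8 × 1.7 km = -16.66°C, so T = -7.66°C.
  Saturated to 2900 m: -4.9 × 0.8 km = -3.92°C, so T = -11.58°C.
Environment:
  Environment, lower layer to 1700 m: -8 × 1.3 km = -10.4°C, so T = -1.4°C.
  Environment, upper layer to 2900 m: -10.2 × 1.2 km = -12.24°C, so T = -13.64°C.
T_parcel − T_env = -11.58 − (-13.64) = +2.06°C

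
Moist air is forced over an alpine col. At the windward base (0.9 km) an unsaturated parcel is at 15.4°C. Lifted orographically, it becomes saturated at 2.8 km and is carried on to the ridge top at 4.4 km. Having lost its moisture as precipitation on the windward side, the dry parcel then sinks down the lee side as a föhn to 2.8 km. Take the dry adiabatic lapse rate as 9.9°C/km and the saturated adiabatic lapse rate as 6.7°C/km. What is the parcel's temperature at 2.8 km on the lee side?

Dry to 2800 m: -9.9 × 1.9 km = -18.81°C, so T = -3.41°C.
Saturated to 4400 m: -6.7 × 1.6 km = -10.72°C, so T = -14.13°C.
Dry descent to 2800 m: +9.9 × 1.6 km = +15.84°C, so T = 1.71°C.

1.71°C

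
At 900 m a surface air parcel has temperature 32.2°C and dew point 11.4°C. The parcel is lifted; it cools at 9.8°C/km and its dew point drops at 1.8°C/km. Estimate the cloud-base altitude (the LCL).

3500 m

T and T_d converge at 9.8 − 1.8 = 8°C per km
Height above start = (32.2 − 11.4) / 8 = 2.6 km
LCL altitude = 900 m + 2600 m = 3500 m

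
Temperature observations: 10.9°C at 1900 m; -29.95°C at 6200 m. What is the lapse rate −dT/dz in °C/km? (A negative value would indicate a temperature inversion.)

9.5°C/km

Γ = −ΔT/Δz = (10.9 − (-29.95)) / (6200 − 1900) m
  = 40.85°C / 4.3 km = 9.5°C/km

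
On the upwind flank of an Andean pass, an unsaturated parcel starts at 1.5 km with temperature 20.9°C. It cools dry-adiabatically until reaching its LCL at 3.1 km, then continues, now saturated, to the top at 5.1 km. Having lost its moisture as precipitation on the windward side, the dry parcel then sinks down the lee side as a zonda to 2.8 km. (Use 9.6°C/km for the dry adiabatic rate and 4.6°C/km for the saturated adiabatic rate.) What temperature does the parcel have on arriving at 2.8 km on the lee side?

18.42°C

Dry to 3100 m: -9.6 × 1.6 km = -15.36°C, so T = 5.54°C.
Saturated to 5100 m: -4.6 × 2 km = -9.2°C, so T = -3.66°C.
Dry descent to 2800 m: +9.6 × 2.3 km = +22.08°C, so T = 18.42°C.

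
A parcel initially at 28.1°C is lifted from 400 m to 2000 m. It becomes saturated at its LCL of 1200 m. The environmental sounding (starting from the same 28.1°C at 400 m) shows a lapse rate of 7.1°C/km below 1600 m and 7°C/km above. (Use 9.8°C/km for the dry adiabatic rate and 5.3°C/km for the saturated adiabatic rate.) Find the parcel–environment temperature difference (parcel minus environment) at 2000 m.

-0.76°C (parcel cooler than environment)

Parcel:
  From 400 m to 1200 m (dry): cools by 9.8 × 0.8 = 7.84°C, giving 20.26°C.
  From 1200 m to 2000 m (saturated): cools by 5.3 × 0.8 = 4.24°C, giving 16.02°C.
Environment:
  From 400 m to 1600 m (environment, lower layer): cools by 7.1 × 1.2 = 8.52°C, giving 19.58°C.
  From 1600 m to 2000 m (environment, upper layer): cools by 7 × 0.4 = 2.8°C, giving 16.78°C.
T_parcel − T_env = 16.02 − 16.78 = -0.76°C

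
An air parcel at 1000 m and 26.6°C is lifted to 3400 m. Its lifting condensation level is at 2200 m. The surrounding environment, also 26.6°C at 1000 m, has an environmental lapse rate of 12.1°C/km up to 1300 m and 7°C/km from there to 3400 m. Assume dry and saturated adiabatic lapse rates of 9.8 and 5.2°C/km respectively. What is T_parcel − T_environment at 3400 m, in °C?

+0.33°C (parcel warmer than environment)

Parcel:
  From 1000 m to 2200 m (dry): cools by 9.8 × 1.2 = 11.76°C, giving 14.84°C.
  From 2200 m to 3400 m (saturated): cools by 5.2 × 1.2 = 6.24°C, giving 8.6°C.
Environment:
  From 1000 m to 1300 m (environment, lower layer): cools by 12.1 × 0.3 = 3.63°C, giving 22.97°C.
  From 1300 m to 3400 m (environment, upper layer): cools by 7 × 2.1 = 14.7°C, giving 8.27°C.
T_parcel − T_env = 8.6 − 8.27 = +0.33°C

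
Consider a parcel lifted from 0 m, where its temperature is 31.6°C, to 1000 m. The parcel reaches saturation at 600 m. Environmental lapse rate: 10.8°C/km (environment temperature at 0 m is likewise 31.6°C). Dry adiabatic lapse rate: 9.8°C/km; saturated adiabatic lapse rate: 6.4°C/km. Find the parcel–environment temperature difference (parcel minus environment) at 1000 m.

+2.36°C (parcel warmer than environment)

Parcel:
  0–600 m, dry: Δz = 0.6 km ⇒ ΔT = -5.88°C; T = 25.72°C
  600–1000 m, saturated: Δz = 0.4 km ⇒ ΔT = -2.56°C; T = 23.16°C
Environment:
  0–1000 m, environment: Δz = 1 km ⇒ ΔT = -10.8°C; T = 20.8°C
T_parcel − T_env = 23.16 − 20.8 = +2.36°C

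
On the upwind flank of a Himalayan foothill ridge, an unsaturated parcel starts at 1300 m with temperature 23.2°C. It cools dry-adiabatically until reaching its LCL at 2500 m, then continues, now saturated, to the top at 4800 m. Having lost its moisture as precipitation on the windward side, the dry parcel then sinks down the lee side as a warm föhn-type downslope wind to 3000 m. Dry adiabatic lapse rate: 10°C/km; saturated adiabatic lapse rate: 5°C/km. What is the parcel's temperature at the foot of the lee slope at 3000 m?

17.7°C

1300 → 2500 m (dry, 10°C/km): ΔT = -10 × 1.2 = -12°C → T = 11.2°C
2500 → 4800 m (saturated, 5°C/km): ΔT = -5 × 2.3 = -11.5°C → T = -0.3°C
4800 → 3000 m (dry descent, 10°C/km): ΔT = +10 × 1.8 = +18°C → T = 17.7°C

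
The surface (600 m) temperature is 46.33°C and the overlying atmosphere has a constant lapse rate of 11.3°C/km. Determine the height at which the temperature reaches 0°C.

4700 m

Height above start = (46.33 − 0) / 11.3 = 4.1 km
Altitude = 600 m + 4100 m = 4700 m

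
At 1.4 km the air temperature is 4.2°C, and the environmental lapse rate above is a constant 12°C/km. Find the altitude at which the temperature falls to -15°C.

3 km

Height above start = (4.2 − (-15)) / 12 = 1.6 km
Altitude = 1400 m + 1600 m = 3000 m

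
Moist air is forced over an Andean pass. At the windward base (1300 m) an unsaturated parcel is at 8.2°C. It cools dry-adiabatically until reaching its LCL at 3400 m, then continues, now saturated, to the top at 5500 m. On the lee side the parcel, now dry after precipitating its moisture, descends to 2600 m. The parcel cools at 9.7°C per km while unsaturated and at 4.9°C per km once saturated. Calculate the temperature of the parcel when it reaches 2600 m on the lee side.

1300 → 3400 m (dry, 9.7°C/km): ΔT = -9.7 × 2.1 = -20.37°C → T = -12.17°C
3400 → 5500 m (saturated, 4.9°C/km): ΔT = -4.9 × 2.1 = -10.29°C → T = -22.46°C
5500 → 2600 m (dry descent, 9.7°C/km): ΔT = +9.7 × 2.9 = +28.13°C → T = 5.67°C

5.67°C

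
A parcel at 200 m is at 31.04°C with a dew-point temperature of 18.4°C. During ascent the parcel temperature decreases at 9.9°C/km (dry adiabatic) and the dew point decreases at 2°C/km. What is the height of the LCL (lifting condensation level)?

1800 m

T and T_d converge at 9.9 − 2 = 7.9°C per km
Height above start = (31.04 − 18.4) / 7.9 = 1.6 km
LCL altitude = 200 m + 1600 m = 1800 m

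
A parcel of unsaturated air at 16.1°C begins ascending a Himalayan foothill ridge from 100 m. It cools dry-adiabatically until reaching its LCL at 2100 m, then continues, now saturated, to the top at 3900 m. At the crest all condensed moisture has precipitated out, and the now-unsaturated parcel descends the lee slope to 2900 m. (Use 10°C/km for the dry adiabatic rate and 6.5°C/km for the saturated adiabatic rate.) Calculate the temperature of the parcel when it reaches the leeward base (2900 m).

-5.6°C

100–2100 m, dry: Δz = 2 km ⇒ ΔT = -20°C; T = -3.9°C
2100–3900 m, saturated: Δz = 1.8 km ⇒ ΔT = -11.7°C; T = -15.6°C
3900–2900 m, dry descent: Δz = 1 km ⇒ ΔT = +10°C; T = -5.6°C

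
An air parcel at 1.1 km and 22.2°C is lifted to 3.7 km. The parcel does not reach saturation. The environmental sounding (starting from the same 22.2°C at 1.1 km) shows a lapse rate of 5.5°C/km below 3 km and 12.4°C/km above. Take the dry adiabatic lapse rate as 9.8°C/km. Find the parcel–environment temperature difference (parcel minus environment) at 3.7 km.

-6.35°C (parcel cooler than environment)

Parcel:
  1100–3700 m, dry: Δz = 2.6 km ⇒ ΔT = -25.48°C; T = -3.28°C
Environment:
  1100–3000 m, environment, lower layer: Δz = 1.9 km ⇒ ΔT = -10.45°C; T = 11.75°C
  3000–3700 m, environment, upper layer: Δz = 0.7 km ⇒ ΔT = -8.68°C; T = 3.07°C
T_parcel − T_env = -3.28 − 3.07 = -6.35°C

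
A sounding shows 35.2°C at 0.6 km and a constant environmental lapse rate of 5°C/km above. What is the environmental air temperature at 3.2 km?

Environmental to 3200 m: -5 × 2.6 km = -13°C, so T = 22.2°C.

22.2°C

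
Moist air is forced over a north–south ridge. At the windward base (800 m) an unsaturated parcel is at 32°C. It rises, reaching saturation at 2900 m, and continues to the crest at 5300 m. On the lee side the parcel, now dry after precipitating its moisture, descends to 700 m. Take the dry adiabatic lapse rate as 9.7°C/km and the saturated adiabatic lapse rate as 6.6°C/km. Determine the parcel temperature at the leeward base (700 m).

40.41°C

From 800 m to 2900 m (dry): cools by 9.7 × 2.1 = 20.37°C, giving 11.63°C.
From 2900 m to 5300 m (saturated): cools by 6.6 × 2.4 = 15.84°C, giving -4.21°C.
From 5300 m to 700 m (dry descent): warms by 9.7 × 4.6 = 44.62°C, giving 40.41°C.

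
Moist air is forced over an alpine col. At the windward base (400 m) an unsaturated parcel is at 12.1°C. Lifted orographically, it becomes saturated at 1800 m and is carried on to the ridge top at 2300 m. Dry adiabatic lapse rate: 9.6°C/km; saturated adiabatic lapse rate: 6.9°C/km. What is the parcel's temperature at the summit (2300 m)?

-4.79°C

400–1800 m, dry: Δz = 1.4 km ⇒ ΔT = -13.44°C; T = -1.34°C
1800–2300 m, saturated: Δz = 0.5 km ⇒ ΔT = -3.45°C; T = -4.79°C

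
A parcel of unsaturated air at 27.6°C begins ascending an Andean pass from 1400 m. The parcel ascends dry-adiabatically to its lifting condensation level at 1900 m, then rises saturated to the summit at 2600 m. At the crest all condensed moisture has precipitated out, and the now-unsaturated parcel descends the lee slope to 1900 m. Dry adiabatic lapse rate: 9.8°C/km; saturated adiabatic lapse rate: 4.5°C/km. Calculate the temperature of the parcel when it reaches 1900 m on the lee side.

From 1400 m to 1900 m (dry): cools by 9.8 × 0.5 = 4.9°C, giving 22.7°C.
From 1900 m to 2600 m (saturated): cools by 4.5 × 0.7 = 3.15°C, giving 19.55°C.
From 2600 m to 1900 m (dry descent): warms by 9.8 × 0.7 = 6.86°C, giving 26.41°C.

26.41°C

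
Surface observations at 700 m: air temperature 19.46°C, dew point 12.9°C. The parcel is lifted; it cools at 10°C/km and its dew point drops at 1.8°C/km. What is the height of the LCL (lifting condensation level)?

1500 m

T and T_d converge at 10 − 1.8 = 8.2°C per km
Height above start = (19.46 − 12.9) / 8.2 = 0.8 km
LCL altitude = 700 m + 800 m = 1500 m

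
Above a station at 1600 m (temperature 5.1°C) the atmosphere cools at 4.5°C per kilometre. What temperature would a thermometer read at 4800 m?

Environmental to 4800 m: -4.5 × 3.2 km = -14.4°C, so T = -9.3°C.

-9.3°C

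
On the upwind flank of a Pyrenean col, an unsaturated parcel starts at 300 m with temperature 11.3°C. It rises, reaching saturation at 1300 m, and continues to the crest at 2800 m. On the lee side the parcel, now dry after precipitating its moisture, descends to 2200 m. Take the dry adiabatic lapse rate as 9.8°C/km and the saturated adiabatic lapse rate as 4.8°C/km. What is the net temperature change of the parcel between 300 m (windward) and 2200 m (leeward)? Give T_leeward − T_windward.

-11.12°C

From 300 m to 1300 m (dry): cools by 9.8 × 1 = 9.8°C, giving 1.5°C.
From 1300 m to 2800 m (saturated): cools by 4.8 × 1.5 = 7.2°C, giving -5.7°C.
From 2800 m to 2200 m (dry descent): warms by 9.8 × 0.6 = 5.88°C, giving 0.18°C.
Net change vs windward start: 0.18 − 11.3 = -11.12°C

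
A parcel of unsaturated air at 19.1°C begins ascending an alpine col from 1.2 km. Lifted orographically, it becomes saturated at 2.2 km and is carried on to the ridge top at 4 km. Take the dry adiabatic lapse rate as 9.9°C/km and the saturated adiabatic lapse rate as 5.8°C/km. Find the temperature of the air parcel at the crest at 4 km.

-1.24°C

1200 → 2200 m (dry, 9.9°C/km): ΔT = -9.9 × 1 = -9.9°C → T = 9.2°C
2200 → 4000 m (saturated, 5.8°C/km): ΔT = -5.8 × 1.8 = -10.44°C → T = -1.24°C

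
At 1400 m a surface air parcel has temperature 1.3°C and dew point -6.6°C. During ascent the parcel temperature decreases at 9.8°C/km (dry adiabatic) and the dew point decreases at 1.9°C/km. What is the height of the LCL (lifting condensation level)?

T and T_d converge at 9.8 − 1.9 = 7.9°C per km
Height above start = (1.3 − (-6.6)) / 7.9 = 1 km
LCL altitude = 1400 m + 1000 m = 2400 m

2400 m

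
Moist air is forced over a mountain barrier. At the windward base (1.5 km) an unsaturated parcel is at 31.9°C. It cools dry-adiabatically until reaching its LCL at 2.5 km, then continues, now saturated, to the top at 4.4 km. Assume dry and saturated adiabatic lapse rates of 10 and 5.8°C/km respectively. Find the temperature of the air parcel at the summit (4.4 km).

1500 → 2500 m (dry, 10°C/km): ΔT = -10 × 1 = -10°C → T = 21.9°C
2500 → 4400 m (saturated, 5.8°C/km): ΔT = -5.8 × 1.9 = -11.02°C → T = 10.88°C

10.88°C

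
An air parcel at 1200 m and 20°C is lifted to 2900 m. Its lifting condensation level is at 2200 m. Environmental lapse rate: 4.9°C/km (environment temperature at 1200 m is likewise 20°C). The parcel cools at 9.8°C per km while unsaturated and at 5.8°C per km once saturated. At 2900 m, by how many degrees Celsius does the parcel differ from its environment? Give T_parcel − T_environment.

Parcel:
  1200–2200 m, dry: Δz = 1 km ⇒ ΔT = -9.8°C; T = 10.2°C
  2200–2900 m, saturated: Δz = 0.7 km ⇒ ΔT = -4.06°C; T = 6.14°C
Environment:
  1200–2900 m, environment: Δz = 1.7 km ⇒ ΔT = -8.33°C; T = 11.67°C
T_parcel − T_env = 6.14 − 11.67 = -5.53°C

-5.53°C (parcel cooler than environment)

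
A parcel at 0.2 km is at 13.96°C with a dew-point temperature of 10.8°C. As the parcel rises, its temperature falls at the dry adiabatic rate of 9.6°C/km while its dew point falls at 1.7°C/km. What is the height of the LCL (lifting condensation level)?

0.6 km

T and T_d converge at 9.6 − 1.7 = 7.9°C per km
Height above start = (13.96 − 10.8) / 7.9 = 0.4 km
LCL altitude = 200 m + 400 m = 600 m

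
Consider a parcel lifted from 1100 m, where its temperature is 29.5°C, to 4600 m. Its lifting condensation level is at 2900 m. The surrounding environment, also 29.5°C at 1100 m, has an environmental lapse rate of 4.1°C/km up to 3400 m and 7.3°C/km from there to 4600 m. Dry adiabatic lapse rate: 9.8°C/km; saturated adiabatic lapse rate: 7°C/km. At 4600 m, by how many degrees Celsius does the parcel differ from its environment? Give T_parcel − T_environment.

Parcel:
  From 1100 m to 2900 m (dry): cools by 9.8 × 1.8 = 17.64°C, giving 11.86°C.
  From 2900 m to 4600 m (saturated): cools by 7 × 1.7 = 11.9°C, giving -0.04°C.
Environment:
  From 1100 m to 3400 m (environment, lower layer): cools by 4.1 × 2.3 = 9.43°C, giving 20.07°C.
  From 3400 m to 4600 m (environment, upper layer): cools by 7.3 × 1.2 = 8.76°C, giving 11.31°C.
T_parcel − T_env = -0.04 − 11.31 = -11.35°C

-11.35°C (parcel cooler than environment)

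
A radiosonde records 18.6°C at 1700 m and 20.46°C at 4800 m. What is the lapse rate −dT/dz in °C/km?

Γ = −ΔT/Δz = (18.6 − 20.46) / (4800 − 1700) m
  = -1.86°C / 3.1 km = -0.6°C/km

-0.6°C/km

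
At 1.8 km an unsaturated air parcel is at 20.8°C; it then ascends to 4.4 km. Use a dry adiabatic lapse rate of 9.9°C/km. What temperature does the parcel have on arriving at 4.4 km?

Dry adiabatic to 4400 m: -9.9 × 2.6 km = -25.74°C, so T = -4.94°C.

-4.94°C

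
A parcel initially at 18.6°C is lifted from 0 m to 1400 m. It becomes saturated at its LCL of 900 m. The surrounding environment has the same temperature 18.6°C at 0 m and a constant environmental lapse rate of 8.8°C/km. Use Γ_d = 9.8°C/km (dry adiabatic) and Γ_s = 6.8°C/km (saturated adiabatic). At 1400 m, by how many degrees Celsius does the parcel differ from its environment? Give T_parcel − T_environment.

+0.1°C (parcel warmer than environment)

Parcel:
  0–900 m, dry: Δz = 0.9 km ⇒ ΔT = -8.82°C; T = 9.78°C
  900–1400 m, saturated: Δz = 0.5 km ⇒ ΔT = -3.4°C; T = 6.38°C
Environment:
  0–1400 m, environment: Δz = 1.4 km ⇒ ΔT = -12.32°C; T = 6.28°C
T_parcel − T_env = 6.38 − 6.28 = +0.1°C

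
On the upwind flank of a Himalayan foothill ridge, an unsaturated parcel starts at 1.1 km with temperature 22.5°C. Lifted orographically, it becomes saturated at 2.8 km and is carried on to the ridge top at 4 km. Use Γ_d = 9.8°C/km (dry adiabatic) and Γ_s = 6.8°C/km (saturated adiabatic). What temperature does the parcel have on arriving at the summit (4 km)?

-2.32°C

Dry to 2800 m: -9.8 × 1.7 km = -16.66°C, so T = 5.84°C.
Saturated to 4000 m: -6.8 × 1.2 km = -8.16°C, so T = -2.32°C.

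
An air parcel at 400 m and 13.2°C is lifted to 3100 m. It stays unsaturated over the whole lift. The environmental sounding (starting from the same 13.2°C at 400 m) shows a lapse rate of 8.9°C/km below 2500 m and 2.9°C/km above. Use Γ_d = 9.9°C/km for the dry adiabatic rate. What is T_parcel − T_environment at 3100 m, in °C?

-6.3°C (parcel cooler than environment)

Parcel:
  Dry to 3100 m: -9.9 × 2.7 km = -26.73°C, so T = -13.53°C.
Environment:
  Environment, lower layer to 2500 m: -8.9 × 2.1 km = -18.69°C, so T = -5.49°C.
  Environment, upper layer to 3100 m: -2.9 × 0.6 km = -1.74°C, so T = -7.23°C.
T_parcel − T_env = -13.53 − (-7.23) = -6.3°C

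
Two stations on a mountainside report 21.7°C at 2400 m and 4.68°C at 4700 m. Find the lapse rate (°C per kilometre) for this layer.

Γ = −ΔT/Δz = (21.7 − 4.68) / (4700 − 2400) m
  = 17.02°C / 2.3 km = 7.4°C/km

7.4°C/km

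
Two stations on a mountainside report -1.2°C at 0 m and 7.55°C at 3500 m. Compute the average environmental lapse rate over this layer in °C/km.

-2.5°C/km

Γ = −ΔT/Δz = (-1.2 − 7.55) / (3500 − 0) m
  = -8.75°C / 3.5 km = -2.5°C/km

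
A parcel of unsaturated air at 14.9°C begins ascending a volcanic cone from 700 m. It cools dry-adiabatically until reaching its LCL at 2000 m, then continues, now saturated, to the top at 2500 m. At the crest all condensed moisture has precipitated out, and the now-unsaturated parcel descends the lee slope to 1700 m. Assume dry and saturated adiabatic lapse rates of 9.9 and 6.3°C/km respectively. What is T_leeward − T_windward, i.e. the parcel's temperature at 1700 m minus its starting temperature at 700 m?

-8.1°C

700–2000 m, dry: Δz = 1.3 km ⇒ ΔT = -12.87°C; T = 2.03°C
2000–2500 m, saturated: Δz = 0.5 km ⇒ ΔT = -3.15°C; T = -1.12°C
2500–1700 m, dry descent: Δz = 0.8 km ⇒ ΔT = +7.92°C; T = 6.8°C
Net change vs windward start: 6.8 − 14.9 = -8.1°C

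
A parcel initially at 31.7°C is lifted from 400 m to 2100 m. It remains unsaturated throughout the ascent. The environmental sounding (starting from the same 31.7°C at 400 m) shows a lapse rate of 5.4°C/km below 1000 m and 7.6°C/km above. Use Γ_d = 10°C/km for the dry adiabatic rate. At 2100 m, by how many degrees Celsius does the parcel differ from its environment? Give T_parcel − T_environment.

-5.4°C (parcel cooler than environment)

Parcel:
  From 400 m to 2100 m (dry): cools by 10 × 1.7 = 17°C, giving 14.7°C.
Environment:
  From 400 m to 1000 m (environment, lower layer): cools by 5.4 × 0.6 = 3.24°C, giving 28.46°C.
  From 1000 m to 2100 m (environment, upper layer): cools by 7.6 × 1.1 = 8.36°C, giving 20.1°C.
T_parcel − T_env = 14.7 − 20.1 = -5.4°C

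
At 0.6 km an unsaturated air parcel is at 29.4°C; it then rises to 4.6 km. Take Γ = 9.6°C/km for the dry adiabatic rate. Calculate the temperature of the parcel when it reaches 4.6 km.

From 600 m to 4600 m (dry adiabatic): cools by 9.6 × 4 = 38.4°C, giving -9°C.

-9°C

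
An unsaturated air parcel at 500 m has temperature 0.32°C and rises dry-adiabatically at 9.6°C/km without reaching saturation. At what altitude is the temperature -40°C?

Height above start = (0.32 − (-40)) / 9.6 = 4.2 km
Altitude = 500 m + 4200 m = 4700 m

4700 m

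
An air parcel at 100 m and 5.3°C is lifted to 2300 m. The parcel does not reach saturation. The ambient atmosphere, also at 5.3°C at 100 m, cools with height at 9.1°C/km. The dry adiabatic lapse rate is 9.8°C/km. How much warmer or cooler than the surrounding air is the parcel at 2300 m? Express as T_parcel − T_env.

Parcel:
  Dry to 2300 m: -9.8 × 2.2 km = -21.56°C, so T = -16.26°C.
Environment:
  Environment to 2300 m: -9.1 × 2.2 km = -20.02°C, so T = -14.72°C.
T_parcel − T_env = -16.26 − (-14.72) = -1.54°C

-1.54°C (parcel cooler than environment)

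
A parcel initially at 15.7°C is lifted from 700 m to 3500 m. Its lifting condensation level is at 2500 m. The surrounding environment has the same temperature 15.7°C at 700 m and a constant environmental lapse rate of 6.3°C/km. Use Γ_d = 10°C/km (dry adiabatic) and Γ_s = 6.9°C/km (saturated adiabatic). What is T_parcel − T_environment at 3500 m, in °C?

Parcel:
  700 → 2500 m (dry, 10°C/km): ΔT = -10 × 1.8 = -18°C → T = -2.3°C
  2500 → 3500 m (saturated, 6.9°C/km): ΔT = -6.9 × 1 = -6.9°C → T = -9.2°C
Environment:
  700 → 3500 m (environment, 6.3°C/km): ΔT = -6.3 × 2.8 = -17.64°C → T = -1.94°C
T_parcel − T_env = -9.2 − (-1.94) = -7.26°C

-7.26°C (parcel cooler than environment)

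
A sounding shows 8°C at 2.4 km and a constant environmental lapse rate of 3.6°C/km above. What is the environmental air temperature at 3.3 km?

2400–3300 m, environmental: Δz = 0.9 km ⇒ ΔT = -3.24°C; T = 4.76°C

4.76°C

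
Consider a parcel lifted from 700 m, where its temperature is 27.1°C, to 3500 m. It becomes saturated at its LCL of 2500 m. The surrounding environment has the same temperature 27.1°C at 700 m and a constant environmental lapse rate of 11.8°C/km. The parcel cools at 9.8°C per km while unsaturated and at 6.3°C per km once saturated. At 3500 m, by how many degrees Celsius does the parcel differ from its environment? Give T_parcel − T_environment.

+9.1°C (parcel warmer than environment)

Parcel:
  From 700 m to 2500 m (dry): cools by 9.8 × 1.8 = 17.64°C, giving 9.46°C.
  From 2500 m to 3500 m (saturated): cools by 6.3 × 1 = 6.3°C, giving 3.16°C.
Environment:
  From 700 m to 3500 m (environment): cools by 11.8 × 2.8 = 33.04°C, giving -5.94°C.
T_parcel − T_env = 3.16 − (-5.94) = +9.1°C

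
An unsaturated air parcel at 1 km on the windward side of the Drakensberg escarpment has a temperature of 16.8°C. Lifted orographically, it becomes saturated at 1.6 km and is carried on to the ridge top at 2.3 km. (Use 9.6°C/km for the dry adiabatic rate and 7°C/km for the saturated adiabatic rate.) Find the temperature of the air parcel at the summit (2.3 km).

6.14°C

1000–1600 m, dry: Δz = 0.6 km ⇒ ΔT = -5.76°C; T = 11.04°C
1600–2300 m, saturated: Δz = 0.7 km ⇒ ΔT = -4.9°C; T = 6.14°C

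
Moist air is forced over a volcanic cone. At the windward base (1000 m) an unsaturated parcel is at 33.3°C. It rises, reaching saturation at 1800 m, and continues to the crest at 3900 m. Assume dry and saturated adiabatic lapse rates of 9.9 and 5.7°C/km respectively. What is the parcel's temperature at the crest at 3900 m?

1000 → 1800 m (dry, 9.9°C/km): ΔT = -9.9 × 0.8 = -7.92°C → T = 25.38°C
1800 → 3900 m (saturated, 5.7°C/km): ΔT = -5.7 × 2.1 = -11.97°C → T = 13.41°C

13.41°C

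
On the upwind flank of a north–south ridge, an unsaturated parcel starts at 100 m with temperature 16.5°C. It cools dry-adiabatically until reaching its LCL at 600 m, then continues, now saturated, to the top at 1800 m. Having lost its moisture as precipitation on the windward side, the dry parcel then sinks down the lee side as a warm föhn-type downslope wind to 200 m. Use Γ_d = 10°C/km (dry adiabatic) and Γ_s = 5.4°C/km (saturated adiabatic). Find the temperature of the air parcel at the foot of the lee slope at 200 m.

100 → 600 m (dry, 10°C/km): ΔT = -10 × 0.5 = -5°C → T = 11.5°C
600 → 1800 m (saturated, 5.4°C/km): ΔT = -5.4 × 1.2 = -6.48°C → T = 5.02°C
1800 → 200 m (dry descent, 10°C/km): ΔT = +10 × 1.6 = +16°C → T = 21.02°C

21.02°C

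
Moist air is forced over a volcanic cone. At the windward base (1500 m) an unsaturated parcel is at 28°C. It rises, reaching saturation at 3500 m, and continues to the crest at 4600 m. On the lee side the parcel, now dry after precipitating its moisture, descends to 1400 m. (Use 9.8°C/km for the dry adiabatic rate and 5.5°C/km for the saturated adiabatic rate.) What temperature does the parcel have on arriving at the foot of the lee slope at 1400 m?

1500 → 3500 m (dry, 9.8°C/km): ΔT = -9.8 × 2 = -19.6°C → T = 8.4°C
3500 → 4600 m (saturated, 5.5°C/km): ΔT = -5.5 × 1.1 = -6.05°C → T = 2.35°C
4600 → 1400 m (dry descent, 9.8°C/km): ΔT = +9.8 × 3.2 = +31.36°C → T = 33.71°C

33.71°C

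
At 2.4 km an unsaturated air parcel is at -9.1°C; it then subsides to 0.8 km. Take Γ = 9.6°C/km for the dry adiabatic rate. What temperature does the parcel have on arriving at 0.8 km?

6.26°C

Dry adiabatic to 800 m: +9.6 × 1.6 km = +15.36°C, so T = 6.26°C.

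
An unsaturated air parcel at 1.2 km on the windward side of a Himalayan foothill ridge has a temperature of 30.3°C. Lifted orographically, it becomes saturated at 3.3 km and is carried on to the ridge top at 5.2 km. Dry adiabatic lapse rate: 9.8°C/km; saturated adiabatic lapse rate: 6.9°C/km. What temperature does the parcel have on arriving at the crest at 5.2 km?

-3.39°C

Dry to 3300 m: -9.8 × 2.1 km = -20.58°C, so T = 9.72°C.
Saturated to 5200 m: -6.9 × 1.9 km = -13.11°C, so T = -3.39°C.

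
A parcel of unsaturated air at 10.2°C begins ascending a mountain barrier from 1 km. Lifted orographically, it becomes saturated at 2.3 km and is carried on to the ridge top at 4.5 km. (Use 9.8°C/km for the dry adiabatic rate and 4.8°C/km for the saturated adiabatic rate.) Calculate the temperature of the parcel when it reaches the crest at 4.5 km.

Dry to 2300 m: -9.8 × 1.3 km = -12.74°C, so T = -2.54°C.
Saturated to 4500 m: -4.8 × 2.2 km = -10.56°C, so T = -13.1°C.

-13.1°C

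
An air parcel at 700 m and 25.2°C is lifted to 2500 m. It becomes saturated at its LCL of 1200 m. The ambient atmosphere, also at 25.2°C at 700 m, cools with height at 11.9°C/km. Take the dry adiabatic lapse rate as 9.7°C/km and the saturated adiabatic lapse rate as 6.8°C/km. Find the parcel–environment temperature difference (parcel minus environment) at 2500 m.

Parcel:
  From 700 m to 1200 m (dry): cools by 9.7 × 0.5 = 4.85°C, giving 20.35°C.
  From 1200 m to 2500 m (saturated): cools by 6.8 × 1.3 = 8.84°C, giving 11.51°C.
Environment:
  From 700 m to 2500 m (environment): cools by 11.9 × 1.8 = 21.42°C, giving 3.78°C.
T_parcel − T_env = 11.51 − 3.78 = +7.73°C

+7.73°C (parcel warmer than environment)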